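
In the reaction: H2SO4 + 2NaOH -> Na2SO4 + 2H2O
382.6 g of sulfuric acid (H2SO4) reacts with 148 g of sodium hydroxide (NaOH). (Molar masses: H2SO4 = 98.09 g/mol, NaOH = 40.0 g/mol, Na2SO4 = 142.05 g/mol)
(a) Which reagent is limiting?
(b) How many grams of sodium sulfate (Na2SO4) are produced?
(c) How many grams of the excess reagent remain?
(a) NaOH, (b) 262.8 g, (c) 201.1 g

Moles of H2SO4 = 382.6 g ÷ 98.09 g/mol = 3.9005 mol
Moles of NaOH = 148 g ÷ 40.0 g/mol = 3.7 mol
Moles ÷ coefficient: H2SO4: 3.9005/1 = 3.9, NaOH: 3.7/2 = 1.85
(a) NaOH has the smaller value, so NaOH is the limiting reagent.
(b) Moles of Na2SO4 = 3.7 mol NaOH × (1/2) = 1.85 mol; mass = 1.85 mol × 142.05 g/mol = 262.8 g
(c) H2SO4 consumed = 3.7 × (1/2) = 1.85 mol; remaining = 3.9005 − 1.85 = 2.0505 mol; mass = 2.0505 mol × 98.09 g/mol = 201.1 g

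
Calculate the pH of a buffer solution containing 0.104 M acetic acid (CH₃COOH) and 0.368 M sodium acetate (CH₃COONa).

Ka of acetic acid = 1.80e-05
pH = 5.29

pKa = -log(1.80e-05) = 4.74. pH = pKa + log([A⁻]/[HA]) = 4.74 + log(0.368/0.104)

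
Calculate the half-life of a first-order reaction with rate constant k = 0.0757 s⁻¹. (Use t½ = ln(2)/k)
9.16 s

t½ = ln(2)/k = 0.6931/0.0757 = 9.16 s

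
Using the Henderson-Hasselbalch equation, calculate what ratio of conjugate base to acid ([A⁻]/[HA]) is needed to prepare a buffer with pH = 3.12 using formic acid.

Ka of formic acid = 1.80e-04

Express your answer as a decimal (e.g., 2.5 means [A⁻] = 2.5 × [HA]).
[A⁻]/[HA] = 0.237

pKa = −log(1.80e-04) = 3.7447. pH = pKa + log([A⁻]/[HA]). 3.12 = 3.7447 + log(ratio). log(ratio) = 3.12 − 3.7447 = -0.6247. ratio = 10^(-0.6247) = 0.237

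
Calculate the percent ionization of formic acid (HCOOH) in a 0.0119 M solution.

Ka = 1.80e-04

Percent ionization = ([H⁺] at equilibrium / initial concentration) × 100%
Percent ionization = 11.6%

Let x = [H⁺]. Ka = x²/(C - x) ⇒ x² + (1.80e-04)x - (1.80e-04)(0.0119) = 0. x = 1.3763e-03. Percent = (1.3763e-03/0.0119) × 100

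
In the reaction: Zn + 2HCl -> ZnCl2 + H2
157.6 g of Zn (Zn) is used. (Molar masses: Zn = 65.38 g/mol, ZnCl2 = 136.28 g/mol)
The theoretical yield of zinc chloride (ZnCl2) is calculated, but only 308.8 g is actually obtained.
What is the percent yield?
Moles of Zn = 157.6 g ÷ 65.38 g/mol = 2.41052 mol
Mole ratio: 1 mol ZnCl2 / 1 mol Zn
Moles of ZnCl2 = 2.41052 × (1/1) = 2.41052 mol
Theoretical yield = 2.41052 mol × 136.28 g/mol = 328.51 g
Actual yield = 308.8 g
Percent yield = (308.8 / 328.51) × 100% = 94.0%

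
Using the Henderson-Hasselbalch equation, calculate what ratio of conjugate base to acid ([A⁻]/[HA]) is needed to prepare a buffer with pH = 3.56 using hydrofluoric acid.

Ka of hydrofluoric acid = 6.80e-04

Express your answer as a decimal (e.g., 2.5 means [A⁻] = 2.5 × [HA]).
[A⁻]/[HA] = 2.469

pKa = −log(6.80e-04) = 3.1675. pH = pKa + log([A⁻]/[HA]). 3.56 = 3.1675 + log(ratio). log(ratio) = 3.56 − 3.1675 = 0.3925. ratio = 10^(0.3925) = 2.469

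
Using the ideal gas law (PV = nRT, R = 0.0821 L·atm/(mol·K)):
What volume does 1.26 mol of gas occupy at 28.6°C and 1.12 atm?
T = 28.6°C + 273.15 = 301.75 K
V = nRT/P = (1.26 × 0.0821 × 301.75) / 1.12
V = 27.87 L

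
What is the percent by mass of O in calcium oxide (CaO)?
Mass of O in formula = 16.0 × 1 = 16 g/mol
Molar mass = 56.08 g/mol
% O = (16/56.08) × 100% = 28.53%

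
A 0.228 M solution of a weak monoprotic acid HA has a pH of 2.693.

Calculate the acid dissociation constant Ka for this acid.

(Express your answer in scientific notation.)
K_a = 1.82e-05

[H⁺] = 10^(−pH) = 10^(−2.693) = 2.028e-03 M. For HA ⇌ H⁺ + A⁻, Ka = x²/(C − x) = (2.028e-03)²/(0.228 − 2.028e-03) = 1.82e-05.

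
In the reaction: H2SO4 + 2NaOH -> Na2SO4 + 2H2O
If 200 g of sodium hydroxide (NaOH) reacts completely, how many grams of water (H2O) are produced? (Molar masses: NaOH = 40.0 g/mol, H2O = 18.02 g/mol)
Moles of NaOH = 200 g ÷ 40.0 g/mol = 5 mol
Mole ratio: 2 mol H2O / 2 mol NaOH
Moles of H2O = 5 × (2/2) = 5 mol
Mass of H2O = 5 mol × 18.02 g/mol = 90.1 g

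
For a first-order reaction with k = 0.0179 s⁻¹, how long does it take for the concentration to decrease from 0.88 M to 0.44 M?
38.72 s

From ln[A] = ln[A]₀ - k·t: t = ln([A]₀/[A])/k = ln(0.88/0.44)/0.0179 = ln(2.0000)/0.0179 = 0.6931/0.0179 = 38.72 s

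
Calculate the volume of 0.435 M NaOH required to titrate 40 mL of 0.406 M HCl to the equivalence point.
V_{base} = 37.3 mL

At equivalence: moles acid = moles base.
moles HCl = 0.406 M × 0.04 L = 0.01624 mol
V_NaOH = 0.01624 mol ÷ 0.435 M = 0.03733 L = 37.3 mL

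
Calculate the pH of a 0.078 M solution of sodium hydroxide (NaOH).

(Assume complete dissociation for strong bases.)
pH = 12.89

[OH⁻] = 0.078 M for strong base. pOH = -log[OH⁻] = 1.11, pH = 14 - pOH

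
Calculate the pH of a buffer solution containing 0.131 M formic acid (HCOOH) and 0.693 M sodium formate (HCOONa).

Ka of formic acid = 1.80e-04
pH = 4.47

pKa = -log(1.80e-04) = 3.74. pH = pKa + log([A⁻]/[HA]) = 3.74 + log(0.693/0.131)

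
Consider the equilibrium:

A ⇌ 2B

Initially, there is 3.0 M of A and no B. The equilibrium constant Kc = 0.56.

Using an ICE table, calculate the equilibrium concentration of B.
[B] = 1.164 M

ICE: [A] = 3.0 − x, [B] = 2x.
Kc = (2x)²/(3.0 − x) = 0.56 ⇒ 4x² + 0.56x − 1.68 = 0.
x = (−0.56 + √(0.56² + 4·4·1.68))/(2·4) = (−0.56 + √27.194)/8 = 0.58184.
[B] = 2x = 1.164 M.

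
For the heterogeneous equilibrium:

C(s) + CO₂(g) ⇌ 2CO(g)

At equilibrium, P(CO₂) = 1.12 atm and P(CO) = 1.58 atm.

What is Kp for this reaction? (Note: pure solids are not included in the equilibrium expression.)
K_p = 2.229

Solid C is excluded.
Kp = P(CO)²/P(CO₂) = (1.58)²/1.12 = 2.496/1.12 = 2.229.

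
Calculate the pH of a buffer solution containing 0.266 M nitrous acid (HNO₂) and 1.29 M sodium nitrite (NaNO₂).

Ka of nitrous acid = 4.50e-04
pH = 4.03

pKa = -log(4.50e-04) = 3.35. pH = pKa + log([A⁻]/[HA]) = 3.35 + log(1.29/0.266)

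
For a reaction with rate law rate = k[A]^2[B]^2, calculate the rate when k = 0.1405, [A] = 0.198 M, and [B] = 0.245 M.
0.0003306 M/s

rate = k·[A]^2·[B]^2 = 0.1405·(0.198)^2·(0.245)^2 = 0.1405·0.039204·0.060025 = 0.0003306 M/s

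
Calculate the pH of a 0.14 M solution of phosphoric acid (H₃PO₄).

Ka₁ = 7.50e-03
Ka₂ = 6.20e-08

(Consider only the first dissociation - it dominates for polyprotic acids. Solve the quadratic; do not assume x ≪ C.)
pH = 1.54

x² + Ka₁·x − Ka₁·C = 0 with Ka₁ = 7.50e-03, C = 0.14.
x = (−Ka₁ + √(Ka₁² + 4·Ka₁·C))/2 = 2.8870e-02 M, so pH = 1.54.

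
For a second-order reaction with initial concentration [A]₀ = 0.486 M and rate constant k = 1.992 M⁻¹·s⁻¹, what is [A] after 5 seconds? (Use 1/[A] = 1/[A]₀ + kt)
0.0832 M

1/[A] = 1/[A]₀ + k·t = 1/0.486 + (1.992)·(5) = 2.0576 + 9.9600 = 12.0176
[A] = 1/12.0176 = 0.0832 M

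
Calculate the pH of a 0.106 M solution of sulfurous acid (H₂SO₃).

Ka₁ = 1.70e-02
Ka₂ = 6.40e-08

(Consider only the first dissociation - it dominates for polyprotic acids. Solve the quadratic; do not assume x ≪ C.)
pH = 1.46

x² + Ka₁·x − Ka₁·C = 0 with Ka₁ = 1.70e-02, C = 0.106.
x = (−Ka₁ + √(Ka₁² + 4·Ka₁·C))/2 = 3.4793e-02 M, so pH = 1.46.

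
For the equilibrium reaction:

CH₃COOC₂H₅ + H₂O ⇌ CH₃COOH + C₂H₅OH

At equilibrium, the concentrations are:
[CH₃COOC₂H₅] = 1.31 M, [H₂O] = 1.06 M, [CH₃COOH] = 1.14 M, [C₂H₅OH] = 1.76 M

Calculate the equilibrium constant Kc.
K_c = 1.4449

Kc = ([CH₃COOH] × [C₂H₅OH]) / ([CH₃COOC₂H₅] × [H₂O])
   = ((1.14)·(1.76)) / ((1.31)·(1.06))
   = 2.0064 / 1.3886 = 1.4449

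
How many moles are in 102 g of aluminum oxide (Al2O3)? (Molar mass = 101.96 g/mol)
Moles = 102 g ÷ 101.96 g/mol = 1 mol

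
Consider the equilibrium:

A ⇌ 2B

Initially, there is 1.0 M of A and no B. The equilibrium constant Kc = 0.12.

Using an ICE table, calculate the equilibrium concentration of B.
[B] = 0.318 M

ICE: [A] = 1.0 − x, [B] = 2x.
Kc = (2x)²/(1.0 − x) = 0.12 ⇒ 4x² + 0.12x − 0.12 = 0.
x = (−0.12 + √(0.12² + 4·4·0.12))/(2·4) = (−0.12 + √1.9344)/8 = 0.15885.
[B] = 2x = 0.318 M.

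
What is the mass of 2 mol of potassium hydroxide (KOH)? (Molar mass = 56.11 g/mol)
Mass = 2 mol × 56.11 g/mol = 112.2 g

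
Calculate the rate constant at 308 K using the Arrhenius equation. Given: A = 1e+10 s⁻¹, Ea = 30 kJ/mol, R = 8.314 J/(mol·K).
8.17e+04 s⁻¹

k = A·exp(-Ea/(R·T)) = 1e+10·exp(-30000/(8.314·308)) = 1e+10·exp(-11.7155) = 1e+10·8.1663e-06 = 8.17e+04 s⁻¹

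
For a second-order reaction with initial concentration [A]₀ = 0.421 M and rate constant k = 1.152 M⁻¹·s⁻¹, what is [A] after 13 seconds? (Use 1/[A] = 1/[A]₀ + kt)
0.0576 M

1/[A] = 1/[A]₀ + k·t = 1/0.421 + (1.152)·(13) = 2.3753 + 14.9760 = 17.3513
[A] = 1/17.3513 = 0.0576 M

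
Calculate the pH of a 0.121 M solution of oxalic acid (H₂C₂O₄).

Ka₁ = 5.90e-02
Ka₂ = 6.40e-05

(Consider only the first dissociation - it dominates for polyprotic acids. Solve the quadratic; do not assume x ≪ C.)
pH = 1.22

x² + Ka₁·x − Ka₁·C = 0 with Ka₁ = 5.90e-02, C = 0.121.
x = (−Ka₁ + √(Ka₁² + 4·Ka₁·C))/2 = 5.9994e-02 M, so pH = 1.22.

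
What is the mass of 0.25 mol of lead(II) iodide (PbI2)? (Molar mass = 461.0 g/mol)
Mass = 0.25 mol × 461.0 g/mol = 115.2 g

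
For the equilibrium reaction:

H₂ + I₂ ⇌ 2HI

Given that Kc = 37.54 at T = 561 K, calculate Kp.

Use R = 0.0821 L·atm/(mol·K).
K_p = 37.5400

Δn = (moles gaseous products) − (moles gaseous reactants) = 0
T = 561 K; RT = 0.0821 × 561 = 46.0581
Kp = Kc·(RT)^Δn = 37.54 × (46.0581)^0 = 37.54 × 1 = 37.5400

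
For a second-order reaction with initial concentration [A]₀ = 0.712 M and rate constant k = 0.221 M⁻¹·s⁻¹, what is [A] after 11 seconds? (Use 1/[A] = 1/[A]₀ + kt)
0.2607 M

1/[A] = 1/[A]₀ + k·t = 1/0.712 + (0.221)·(11) = 1.4045 + 2.4310 = 3.8355
[A] = 1/3.8355 = 0.2607 M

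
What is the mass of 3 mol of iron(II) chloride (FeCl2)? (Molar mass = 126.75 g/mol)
Mass = 3 mol × 126.75 g/mol = 380.2 g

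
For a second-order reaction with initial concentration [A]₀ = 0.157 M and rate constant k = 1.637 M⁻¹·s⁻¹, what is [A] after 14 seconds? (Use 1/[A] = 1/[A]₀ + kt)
0.0341 M

1/[A] = 1/[A]₀ + k·t = 1/0.157 + (1.637)·(14) = 6.3694 + 22.9180 = 29.2874
[A] = 1/29.2874 = 0.0341 M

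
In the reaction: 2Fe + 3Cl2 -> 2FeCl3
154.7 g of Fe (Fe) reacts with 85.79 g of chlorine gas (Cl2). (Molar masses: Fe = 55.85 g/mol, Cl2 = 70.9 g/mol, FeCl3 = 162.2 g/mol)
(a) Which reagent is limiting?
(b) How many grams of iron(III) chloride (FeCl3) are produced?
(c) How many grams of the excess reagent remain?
(a) Cl2, (b) 130.8 g, (c) 109.6 g

Moles of Fe = 154.7 g ÷ 55.85 g/mol = 2.76992 mol
Moles of Cl2 = 85.79 g ÷ 70.9 g/mol = 1.21001 mol
Moles ÷ coefficient: Fe: 2.76992/2 = 1.385, Cl2: 1.21001/3 = 0.4033
(a) Cl2 has the smaller value, so Cl2 is the limiting reagent.
(b) Moles of FeCl3 = 1.21001 mol Cl2 × (2/3) = 0.806676 mol; mass = 0.806676 mol × 162.2 g/mol = 130.8 g
(c) Fe consumed = 1.21001 × (2/3) = 0.806676 mol; remaining = 2.76992 − 0.806676 = 1.96324 mol; mass = 1.96324 mol × 55.85 g/mol = 109.6 g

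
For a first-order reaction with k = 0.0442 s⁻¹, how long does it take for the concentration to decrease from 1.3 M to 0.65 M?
15.68 s

From ln[A] = ln[A]₀ - k·t: t = ln([A]₀/[A])/k = ln(1.3/0.65)/0.0442 = ln(2.0000)/0.0442 = 0.6931/0.0442 = 15.68 s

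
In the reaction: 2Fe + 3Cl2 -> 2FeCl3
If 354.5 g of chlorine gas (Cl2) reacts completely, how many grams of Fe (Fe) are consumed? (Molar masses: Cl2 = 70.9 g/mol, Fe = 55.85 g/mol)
Moles of Cl2 = 354.5 g ÷ 70.9 g/mol = 5 mol
Mole ratio: 2 mol Fe / 3 mol Cl2
Moles of Fe = 5 × (2/3) = 3.33333 mol
Mass of Fe = 3.33333 mol × 55.85 g/mol = 186.2 g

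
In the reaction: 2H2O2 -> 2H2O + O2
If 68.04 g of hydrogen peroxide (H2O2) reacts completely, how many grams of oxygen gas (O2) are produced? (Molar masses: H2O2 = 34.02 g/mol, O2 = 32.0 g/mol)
Moles of H2O2 = 68.04 g ÷ 34.02 g/mol = 2 mol
Mole ratio: 1 mol O2 / 2 mol H2O2
Moles of O2 = 2 × (1/2) = 1 mol
Mass of O2 = 1 mol × 32.0 g/mol = 32 g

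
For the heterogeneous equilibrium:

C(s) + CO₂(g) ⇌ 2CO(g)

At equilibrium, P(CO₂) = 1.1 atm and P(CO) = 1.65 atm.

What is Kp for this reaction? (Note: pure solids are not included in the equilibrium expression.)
K_p = 2.475

Solid C is excluded.
Kp = P(CO)²/P(CO₂) = (1.65)²/1.1 = 2.722/1.1 = 2.475.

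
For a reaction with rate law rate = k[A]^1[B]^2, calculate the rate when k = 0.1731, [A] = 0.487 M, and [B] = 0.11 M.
0.00102 M/s

rate = k·[A]^1·[B]^2 = 0.1731·(0.487)^1·(0.11)^2 = 0.1731·0.487·0.0121 = 0.00102 M/s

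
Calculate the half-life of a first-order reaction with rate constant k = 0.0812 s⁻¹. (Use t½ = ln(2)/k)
8.54 s

t½ = ln(2)/k = 0.6931/0.0812 = 8.54 s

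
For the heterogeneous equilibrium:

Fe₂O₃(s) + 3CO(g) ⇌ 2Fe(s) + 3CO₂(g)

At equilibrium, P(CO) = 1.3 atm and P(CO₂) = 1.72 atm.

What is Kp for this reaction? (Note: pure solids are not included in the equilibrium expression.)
K_p = 2.316

Solids (Fe₂O₃, Fe) are excluded.
Kp = P(CO₂)³/P(CO)³ = (1.72)³/(1.3)³ = 5.088/2.197 = 2.316.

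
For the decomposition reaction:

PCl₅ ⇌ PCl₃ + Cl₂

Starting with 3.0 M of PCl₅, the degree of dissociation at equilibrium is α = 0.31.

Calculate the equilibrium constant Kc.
K_c = 0.4178

x = α·[A]₀ = 0.31 × 3.0 = 0.93 M dissociated.
At eq: [PCl₅] = 3.0 − 0.93 = 2.07 M; [PCl₃] = [Cl₂] = x = 0.93 M.
Kc = [PCl₃][Cl₂]/[PCl₅] = (0.93)²/2.07 = 0.4178.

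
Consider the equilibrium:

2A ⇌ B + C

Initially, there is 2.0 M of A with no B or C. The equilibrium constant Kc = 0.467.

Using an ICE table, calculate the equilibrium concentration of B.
[B] = 0.577 M

ICE: [A] = 2.0 − 2x, [B] = [C] = x.
Kc = x²/(2.0 − 2x)² = 0.467 ⇒ √Kc = x/(2.0 − 2x).
x = √0.467·2.0/(1 + 2√0.467) = 0.68337·2.0/2.3667 = 0.57748.
[B] = x = 0.577 M.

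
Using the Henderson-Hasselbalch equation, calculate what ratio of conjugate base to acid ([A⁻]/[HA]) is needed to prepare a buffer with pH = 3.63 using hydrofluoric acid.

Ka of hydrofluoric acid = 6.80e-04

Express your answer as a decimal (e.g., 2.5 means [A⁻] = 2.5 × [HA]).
[A⁻]/[HA] = 2.901

pKa = −log(6.80e-04) = 3.1675. pH = pKa + log([A⁻]/[HA]). 3.63 = 3.1675 + log(ratio). log(ratio) = 3.63 − 3.1675 = 0.4625. ratio = 10^(0.4625) = 2.901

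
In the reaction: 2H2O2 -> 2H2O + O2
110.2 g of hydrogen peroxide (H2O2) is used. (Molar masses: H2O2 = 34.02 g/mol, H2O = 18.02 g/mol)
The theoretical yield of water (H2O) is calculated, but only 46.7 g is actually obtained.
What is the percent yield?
Moles of H2O2 = 110.2 g ÷ 34.02 g/mol = 3.23927 mol
Mole ratio: 2 mol H2O / 2 mol H2O2
Moles of H2O = 3.23927 × (2/2) = 3.23927 mol
Theoretical yield = 3.23927 mol × 18.02 g/mol = 58.372 g
Actual yield = 46.7 g
Percent yield = (46.7 / 58.372) × 100% = 80.0%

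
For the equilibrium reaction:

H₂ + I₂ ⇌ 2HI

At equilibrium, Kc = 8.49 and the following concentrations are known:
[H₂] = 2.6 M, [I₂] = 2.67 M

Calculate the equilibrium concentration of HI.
[HI] = 7.6771 M

Kc = ([HI]^2) / ([H₂] × [I₂]) = 8.49
[HI]^2 = Kc · (reactant terms)/(other product terms) = 8.49 · 6.942 / 1 = 58.938
[HI] = (58.938)^(1/2) = 7.6771 M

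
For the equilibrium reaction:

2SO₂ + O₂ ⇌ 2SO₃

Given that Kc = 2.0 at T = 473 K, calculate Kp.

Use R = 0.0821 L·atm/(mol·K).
K_p = 0.0515

Δn = (moles gaseous products) − (moles gaseous reactants) = -1
T = 473 K; RT = 0.0821 × 473 = 38.8333
Kp = Kc·(RT)^Δn = 2.0 × (38.8333)^-1 = 2.0 × 0.0257511 = 0.0515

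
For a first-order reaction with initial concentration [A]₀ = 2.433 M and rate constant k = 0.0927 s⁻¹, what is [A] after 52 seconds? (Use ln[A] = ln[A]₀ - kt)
0.0196 M

ln[A] = ln[A]₀ - k·t = ln(2.433) - (0.0927)·(52) = 0.8891 - 4.8204 = -3.9313
[A] = e^(-3.9313) = 0.0196 M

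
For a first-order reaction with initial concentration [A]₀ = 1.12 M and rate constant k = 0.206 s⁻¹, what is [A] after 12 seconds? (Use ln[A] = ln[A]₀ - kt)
0.0945 M

ln[A] = ln[A]₀ - k·t = ln(1.12) - (0.206)·(12) = 0.1133 - 2.4720 = -2.3587
[A] = e^(-2.3587) = 0.0945 M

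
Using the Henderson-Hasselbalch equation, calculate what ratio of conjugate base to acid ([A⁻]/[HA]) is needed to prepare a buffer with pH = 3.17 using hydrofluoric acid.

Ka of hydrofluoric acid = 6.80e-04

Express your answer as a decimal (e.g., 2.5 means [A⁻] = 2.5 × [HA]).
[A⁻]/[HA] = 1.006

pKa = −log(6.80e-04) = 3.1675. pH = pKa + log([A⁻]/[HA]). 3.17 = 3.1675 + log(ratio). log(ratio) = 3.17 − 3.1675 = 0.0025. ratio = 10^(0.0025) = 1.006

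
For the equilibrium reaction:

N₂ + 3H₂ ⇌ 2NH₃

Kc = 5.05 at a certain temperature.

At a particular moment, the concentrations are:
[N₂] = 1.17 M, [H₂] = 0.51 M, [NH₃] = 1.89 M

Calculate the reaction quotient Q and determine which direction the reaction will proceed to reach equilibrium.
Q = 23.016, Q > K, reaction proceeds reverse (toward reactants)

Q = ([NH₃]^2) / ([N₂] × [H₂]^3)
  = ((1.89)^2) / ((1.17)·(0.51)^3) = 3.5721/0.1552 = 23.02
Since Q = 23.02 > Kc = 5.05, the reaction proceeds reverse (toward reactants) to reach equilibrium.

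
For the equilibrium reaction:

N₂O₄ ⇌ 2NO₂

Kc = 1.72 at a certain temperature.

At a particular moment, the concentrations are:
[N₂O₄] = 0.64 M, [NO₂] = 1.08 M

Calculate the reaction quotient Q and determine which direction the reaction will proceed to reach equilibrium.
Q = 1.823, Q > K, reaction proceeds reverse (toward reactants)

Q = ([NO₂]^2) / ([N₂O₄])
  = ((1.08)^2) / ((0.64)) = 1.1664/0.64 = 1.823
Since Q = 1.823 > Kc = 1.72, the reaction proceeds reverse (toward reactants) to reach equilibrium.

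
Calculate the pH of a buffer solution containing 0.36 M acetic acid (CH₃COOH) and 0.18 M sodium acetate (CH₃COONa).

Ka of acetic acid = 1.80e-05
pH = 4.44

pKa = -log(1.80e-05) = 4.74. pH = pKa + log([A⁻]/[HA]) = 4.74 + log(0.18/0.36)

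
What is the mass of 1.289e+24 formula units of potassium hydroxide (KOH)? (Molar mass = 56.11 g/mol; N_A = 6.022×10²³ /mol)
Moles = 1.289e+24 ÷ 6.022×10²³ = 2.14048 mol
Mass = 2.14048 mol × 56.11 g/mol = 120.1 g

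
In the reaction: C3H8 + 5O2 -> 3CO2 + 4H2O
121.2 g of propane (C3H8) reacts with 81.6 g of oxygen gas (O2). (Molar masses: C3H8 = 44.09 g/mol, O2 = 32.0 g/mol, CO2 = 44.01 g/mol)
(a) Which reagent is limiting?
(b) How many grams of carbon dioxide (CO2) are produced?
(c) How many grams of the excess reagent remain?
(a) O2, (b) 67.34 g, (c) 98.71 g

Moles of C3H8 = 121.2 g ÷ 44.09 g/mol = 2.74892 mol
Moles of O2 = 81.6 g ÷ 32.0 g/mol = 2.55 mol
Moles ÷ coefficient: C3H8: 2.74892/1 = 2.749, O2: 2.55/5 = 0.51
(a) O2 has the smaller value, so O2 is the limiting reagent.
(b) Moles of CO2 = 2.55 mol O2 × (3/5) = 1.53 mol; mass = 1.53 mol × 44.01 g/mol = 67.34 g
(c) C3H8 consumed = 2.55 × (1/5) = 0.51 mol; remaining = 2.74892 − 0.51 = 2.23892 mol; mass = 2.23892 mol × 44.09 g/mol = 98.71 g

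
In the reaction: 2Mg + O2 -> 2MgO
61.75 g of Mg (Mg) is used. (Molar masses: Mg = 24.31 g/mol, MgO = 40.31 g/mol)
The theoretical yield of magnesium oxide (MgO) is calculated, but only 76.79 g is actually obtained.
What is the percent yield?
Moles of Mg = 61.75 g ÷ 24.31 g/mol = 2.54011 mol
Mole ratio: 2 mol MgO / 2 mol Mg
Moles of MgO = 2.54011 × (2/2) = 2.54011 mol
Theoretical yield = 2.54011 mol × 40.31 g/mol = 102.39 g
Actual yield = 76.79 g
Percent yield = (76.79 / 102.39) × 100% = 75.0%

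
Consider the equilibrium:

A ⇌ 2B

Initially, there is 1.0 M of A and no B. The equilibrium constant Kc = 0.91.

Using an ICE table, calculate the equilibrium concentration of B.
[B] = 0.753 M

ICE: [A] = 1.0 − x, [B] = 2x.
Kc = (2x)²/(1.0 − x) = 0.91 ⇒ 4x² + 0.91x − 0.91 = 0.
x = (−0.91 + √(0.91² + 4·4·0.91))/(2·4) = (−0.91 + √15.388)/8 = 0.3766.
[B] = 2x = 0.753 M.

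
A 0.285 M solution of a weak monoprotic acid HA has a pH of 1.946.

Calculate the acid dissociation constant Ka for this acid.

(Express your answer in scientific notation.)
K_a = 4.69e-04

[H⁺] = 10^(−pH) = 10^(−1.946) = 1.132e-02 M. For HA ⇌ H⁺ + A⁻, Ka = x²/(C − x) = (1.132e-02)²/(0.285 − 1.132e-02) = 4.69e-04.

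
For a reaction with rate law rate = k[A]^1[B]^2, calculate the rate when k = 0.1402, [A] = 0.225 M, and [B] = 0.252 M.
0.002003 M/s

rate = k·[A]^1·[B]^2 = 0.1402·(0.225)^1·(0.252)^2 = 0.1402·0.225·0.063504 = 0.002003 M/s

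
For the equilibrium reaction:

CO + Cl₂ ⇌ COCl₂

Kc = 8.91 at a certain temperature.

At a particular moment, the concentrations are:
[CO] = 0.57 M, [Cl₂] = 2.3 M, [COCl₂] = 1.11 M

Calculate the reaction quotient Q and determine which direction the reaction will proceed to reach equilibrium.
Q = 0.847, Q < K, reaction proceeds forward (toward products)

Q = ([COCl₂]) / ([CO] × [Cl₂])
  = ((1.11)) / ((0.57)·(2.3)) = 1.11/1.311 = 0.8467
Since Q = 0.8467 < Kc = 8.91, the reaction proceeds forward (toward products) to reach equilibrium.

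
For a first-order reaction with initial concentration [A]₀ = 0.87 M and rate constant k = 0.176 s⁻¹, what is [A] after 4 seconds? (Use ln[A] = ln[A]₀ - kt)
0.4303 M

ln[A] = ln[A]₀ - k·t = ln(0.87) - (0.176)·(4) = -0.1393 - 0.7040 = -0.8433
[A] = e^(-0.8433) = 0.4303 M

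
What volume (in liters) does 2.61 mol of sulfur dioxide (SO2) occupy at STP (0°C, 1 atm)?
At STP, 1 mol of gas occupies 22.4 L
Volume = 2.61 mol × 22.4 L/mol = 58.46 L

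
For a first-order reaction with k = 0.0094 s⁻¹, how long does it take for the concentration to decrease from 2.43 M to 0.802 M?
117.93 s

From ln[A] = ln[A]₀ - k·t: t = ln([A]₀/[A])/k = ln(2.43/0.802)/0.0094 = ln(3.0299)/0.0094 = 1.1085/0.0094 = 117.93 s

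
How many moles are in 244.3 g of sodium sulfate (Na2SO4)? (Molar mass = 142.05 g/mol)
Moles = 244.3 g ÷ 142.05 g/mol = 1.72 mol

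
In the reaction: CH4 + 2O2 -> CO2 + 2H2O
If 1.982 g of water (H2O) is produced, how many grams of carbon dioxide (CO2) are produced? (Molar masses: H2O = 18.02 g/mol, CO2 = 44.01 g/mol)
Moles of H2O = 1.982 g ÷ 18.02 g/mol = 0.109989 mol
Mole ratio: 1 mol CO2 / 2 mol H2O
Moles of CO2 = 0.109989 × (1/2) = 0.0549945 mol
Mass of CO2 = 0.0549945 mol × 44.01 g/mol = 2.42 g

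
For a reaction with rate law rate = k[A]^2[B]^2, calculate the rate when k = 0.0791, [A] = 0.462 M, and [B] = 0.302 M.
0.00154 M/s

rate = k·[A]^2·[B]^2 = 0.0791·(0.462)^2·(0.302)^2 = 0.0791·0.213444·0.091204 = 0.00154 M/s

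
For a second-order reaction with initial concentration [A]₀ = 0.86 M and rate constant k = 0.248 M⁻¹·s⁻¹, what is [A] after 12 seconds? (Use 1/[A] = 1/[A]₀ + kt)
0.2416 M

1/[A] = 1/[A]₀ + k·t = 1/0.86 + (0.248)·(12) = 1.1628 + 2.9760 = 4.1388
[A] = 1/4.1388 = 0.2416 M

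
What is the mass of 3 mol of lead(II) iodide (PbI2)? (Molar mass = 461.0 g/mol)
Mass = 3 mol × 461.0 g/mol = 1383 g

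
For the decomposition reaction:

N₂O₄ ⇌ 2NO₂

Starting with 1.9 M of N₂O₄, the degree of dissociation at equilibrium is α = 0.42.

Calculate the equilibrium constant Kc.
K_c = 2.3114

x = α·[A]₀ = 0.42 × 1.9 = 0.798 M dissociated.
At eq: [N₂O₄] = 1.9 − 0.798 = 1.102 M; [NO₂] = 2x = 1.596 M.
Kc = [NO₂]²/[N₂O₄] = (1.596)²/1.102 = 2.311.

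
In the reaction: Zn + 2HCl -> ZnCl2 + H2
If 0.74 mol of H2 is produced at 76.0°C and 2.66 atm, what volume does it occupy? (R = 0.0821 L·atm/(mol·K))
T = 76.0°C + 273.15 = 349.15 K
V = nRT/P = (0.74 × 0.0821 × 349.15) / 2.66
V = 7.97 L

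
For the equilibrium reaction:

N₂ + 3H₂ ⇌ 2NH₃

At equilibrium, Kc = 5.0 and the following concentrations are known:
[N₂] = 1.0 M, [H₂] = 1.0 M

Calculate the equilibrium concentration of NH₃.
[NH₃] = 2.2361 M

Kc = ([NH₃]^2) / ([N₂] × [H₂]^3) = 5.0
[NH₃]^2 = Kc · (reactant terms)/(other product terms) = 5.0 · 1 / 1 = 5
[NH₃] = (5)^(1/2) = 2.2361 M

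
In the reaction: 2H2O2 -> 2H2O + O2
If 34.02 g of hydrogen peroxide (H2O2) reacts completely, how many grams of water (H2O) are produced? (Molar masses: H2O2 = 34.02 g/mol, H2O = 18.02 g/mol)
Moles of H2O2 = 34.02 g ÷ 34.02 g/mol = 1 mol
Mole ratio: 2 mol H2O / 2 mol H2O2
Moles of H2O = 1 × (2/2) = 1 mol
Mass of H2O = 1 mol × 18.02 g/mol = 18.02 g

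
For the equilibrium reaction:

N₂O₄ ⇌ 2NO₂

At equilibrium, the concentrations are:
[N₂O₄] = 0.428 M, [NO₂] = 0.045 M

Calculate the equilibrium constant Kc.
K_c = 4.73e-03

Kc = ([NO₂]^2) / ([N₂O₄])
   = ((0.045)^2) / ((0.428))
   = 0.002025 / 0.428 = 4.73e-03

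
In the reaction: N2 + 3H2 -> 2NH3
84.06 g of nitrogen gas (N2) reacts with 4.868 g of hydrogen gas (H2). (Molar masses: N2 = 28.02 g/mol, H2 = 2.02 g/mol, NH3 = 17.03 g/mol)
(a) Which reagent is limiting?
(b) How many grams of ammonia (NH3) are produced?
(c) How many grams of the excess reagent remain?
(a) H2, (b) 27.36 g, (c) 61.55 g

Moles of N2 = 84.06 g ÷ 28.02 g/mol = 3 mol
Moles of H2 = 4.868 g ÷ 2.02 g/mol = 2.4099 mol
Moles ÷ coefficient: N2: 3/1 = 3, H2: 2.4099/3 = 0.8033
(a) H2 has the smaller value, so H2 is the limiting reagent.
(b) Moles of NH3 = 2.4099 mol H2 × (2/3) = 1.6066 mol; mass = 1.6066 mol × 17.03 g/mol = 27.36 g
(c) N2 consumed = 2.4099 × (1/3) = 0.8033 mol; remaining = 3 − 0.8033 = 2.1967 mol; mass = 2.1967 mol × 28.02 g/mol = 61.55 g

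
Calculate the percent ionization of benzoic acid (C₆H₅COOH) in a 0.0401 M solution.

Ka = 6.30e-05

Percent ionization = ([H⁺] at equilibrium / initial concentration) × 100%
Percent ionization = 3.89%

Let x = [H⁺]. Ka = x²/(C - x) ⇒ x² + (6.30e-05)x - (6.30e-05)(0.0401) = 0. x = 1.5582e-03. Percent = (1.5582e-03/0.0401) × 100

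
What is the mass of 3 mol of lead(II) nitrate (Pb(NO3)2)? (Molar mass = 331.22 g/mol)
Mass = 3 mol × 331.22 g/mol = 993.7 g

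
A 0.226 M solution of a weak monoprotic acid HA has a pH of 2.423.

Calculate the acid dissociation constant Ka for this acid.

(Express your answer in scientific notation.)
K_a = 6.42e-05

[H⁺] = 10^(−pH) = 10^(−2.423) = 3.776e-03 M. For HA ⇌ H⁺ + A⁻, Ka = x²/(C − x) = (3.776e-03)²/(0.226 − 3.776e-03) = 6.42e-05.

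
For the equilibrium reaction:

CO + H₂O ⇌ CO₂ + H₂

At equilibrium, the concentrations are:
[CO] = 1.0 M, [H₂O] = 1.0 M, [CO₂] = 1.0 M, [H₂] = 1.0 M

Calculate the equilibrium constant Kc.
K_c = 1.0000

Kc = ([CO₂] × [H₂]) / ([CO] × [H₂O])
   = ((1.0)·(1.0)) / ((1.0)·(1.0))
   = 1 / 1 = 1.0000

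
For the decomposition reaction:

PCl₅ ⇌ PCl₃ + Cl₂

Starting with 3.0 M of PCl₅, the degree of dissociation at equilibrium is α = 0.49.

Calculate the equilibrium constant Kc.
K_c = 1.4124

x = α·[A]₀ = 0.49 × 3.0 = 1.47 M dissociated.
At eq: [PCl₅] = 3.0 − 1.47 = 1.53 M; [PCl₃] = [Cl₂] = x = 1.47 M.
Kc = [PCl₃][Cl₂]/[PCl₅] = (1.47)²/1.53 = 1.412.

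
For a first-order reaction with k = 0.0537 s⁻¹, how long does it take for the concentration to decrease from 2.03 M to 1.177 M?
10.15 s

From ln[A] = ln[A]₀ - k·t: t = ln([A]₀/[A])/k = ln(2.03/1.177)/0.0537 = ln(1.7247)/0.0537 = 0.5451/0.0537 = 10.15 s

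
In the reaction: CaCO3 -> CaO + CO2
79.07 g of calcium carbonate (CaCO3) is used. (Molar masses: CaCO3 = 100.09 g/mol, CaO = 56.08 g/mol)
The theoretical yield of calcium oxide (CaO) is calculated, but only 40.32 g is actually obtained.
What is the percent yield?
Moles of CaCO3 = 79.07 g ÷ 100.09 g/mol = 0.789989 mol
Mole ratio: 1 mol CaO / 1 mol CaCO3
Moles of CaO = 0.789989 × (1/1) = 0.789989 mol
Theoretical yield = 0.789989 mol × 56.08 g/mol = 44.303 g
Actual yield = 40.32 g
Percent yield = (40.32 / 44.303) × 100% = 91.0%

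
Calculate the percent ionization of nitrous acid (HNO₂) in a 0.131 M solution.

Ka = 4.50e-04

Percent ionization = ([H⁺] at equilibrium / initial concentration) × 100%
Percent ionization = 5.69%

Let x = [H⁺]. Ka = x²/(C - x) ⇒ x² + (4.50e-04)x - (4.50e-04)(0.131) = 0. x = 7.4562e-03. Percent = (7.4562e-03/0.131) × 100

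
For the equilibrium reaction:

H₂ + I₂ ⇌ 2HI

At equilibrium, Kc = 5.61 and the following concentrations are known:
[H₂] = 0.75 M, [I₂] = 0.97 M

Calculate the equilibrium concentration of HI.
[HI] = 2.0202 M

Kc = ([HI]^2) / ([H₂] × [I₂]) = 5.61
[HI]^2 = Kc · (reactant terms)/(other product terms) = 5.61 · 0.7275 / 1 = 4.0813
[HI] = (4.0813)^(1/2) = 2.0202 M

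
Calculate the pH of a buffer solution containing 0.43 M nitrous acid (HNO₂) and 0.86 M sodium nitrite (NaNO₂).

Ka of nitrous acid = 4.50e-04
pH = 3.65

pKa = -log(4.50e-04) = 3.35. pH = pKa + log([A⁻]/[HA]) = 3.35 + log(0.86/0.43)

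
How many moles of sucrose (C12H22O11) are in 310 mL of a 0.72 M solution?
Moles = Molarity × Volume (L)
Moles = 0.72 M × 0.31 L = 0.2232 mol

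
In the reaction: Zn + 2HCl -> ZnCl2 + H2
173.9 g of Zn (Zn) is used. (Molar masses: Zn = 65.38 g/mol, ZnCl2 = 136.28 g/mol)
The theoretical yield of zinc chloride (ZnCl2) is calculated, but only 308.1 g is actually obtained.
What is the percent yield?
Moles of Zn = 173.9 g ÷ 65.38 g/mol = 2.65983 mol
Mole ratio: 1 mol ZnCl2 / 1 mol Zn
Moles of ZnCl2 = 2.65983 × (1/1) = 2.65983 mol
Theoretical yield = 2.65983 mol × 136.28 g/mol = 362.48 g
Actual yield = 308.1 g
Percent yield = (308.1 / 362.48) × 100% = 85.0%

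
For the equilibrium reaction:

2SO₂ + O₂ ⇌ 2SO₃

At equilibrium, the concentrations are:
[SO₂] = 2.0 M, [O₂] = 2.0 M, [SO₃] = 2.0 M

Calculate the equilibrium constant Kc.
K_c = 0.5000

Kc = ([SO₃]^2) / ([SO₂]^2 × [O₂])
   = ((2.0)^2) / ((2.0)^2·(2.0))
   = 4 / 8 = 0.5000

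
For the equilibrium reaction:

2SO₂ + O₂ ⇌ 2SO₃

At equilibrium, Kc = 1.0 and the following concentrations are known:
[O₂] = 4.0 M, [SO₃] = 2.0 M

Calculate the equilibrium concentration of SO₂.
[SO₂] = 1.0000 M

Kc = ([SO₃]^2) / ([SO₂]^2 × [O₂]) = 1.0
[SO₂]^2 = (product terms)/(Kc · other reactant terms) = 4 / (1.0 · 4) = 1
[SO₂] = (1)^(1/2) = 1.0000 M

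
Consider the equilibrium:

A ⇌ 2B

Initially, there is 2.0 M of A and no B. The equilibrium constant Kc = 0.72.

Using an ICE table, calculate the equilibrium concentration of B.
[B] = 1.033 M

ICE: [A] = 2.0 − x, [B] = 2x.
Kc = (2x)²/(2.0 − x) = 0.72 ⇒ 4x² + 0.72x − 1.44 = 0.
x = (−0.72 + √(0.72² + 4·4·1.44))/(2·4) = (−0.72 + √23.558)/8 = 0.51671.
[B] = 2x = 1.033 M.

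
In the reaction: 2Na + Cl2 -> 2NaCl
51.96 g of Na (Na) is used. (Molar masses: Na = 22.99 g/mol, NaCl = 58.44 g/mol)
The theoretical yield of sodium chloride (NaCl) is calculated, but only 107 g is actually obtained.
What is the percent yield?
Moles of Na = 51.96 g ÷ 22.99 g/mol = 2.26011 mol
Mole ratio: 2 mol NaCl / 2 mol Na
Moles of NaCl = 2.26011 × (2/2) = 2.26011 mol
Theoretical yield = 2.26011 mol × 58.44 g/mol = 132.08 g
Actual yield = 107 g
Percent yield = (107 / 132.08) × 100% = 81.0%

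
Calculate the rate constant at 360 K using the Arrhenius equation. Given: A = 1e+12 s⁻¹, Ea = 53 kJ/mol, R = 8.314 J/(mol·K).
2.04e+04 s⁻¹

k = A·exp(-Ea/(R·T)) = 1e+12·exp(-53000/(8.314·360)) = 1e+12·exp(-17.7077) = 1e+12·2.0400e-08 = 2.04e+04 s⁻¹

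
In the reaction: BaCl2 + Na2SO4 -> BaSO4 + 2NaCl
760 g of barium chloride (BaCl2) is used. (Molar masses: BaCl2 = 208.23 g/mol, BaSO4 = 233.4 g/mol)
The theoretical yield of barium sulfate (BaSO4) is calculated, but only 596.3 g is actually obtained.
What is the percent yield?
Moles of BaCl2 = 760 g ÷ 208.23 g/mol = 3.64981 mol
Mole ratio: 1 mol BaSO4 / 1 mol BaCl2
Moles of BaSO4 = 3.64981 × (1/1) = 3.64981 mol
Theoretical yield = 3.64981 mol × 233.4 g/mol = 851.87 g
Actual yield = 596.3 g
Percent yield = (596.3 / 851.87) × 100% = 70.0%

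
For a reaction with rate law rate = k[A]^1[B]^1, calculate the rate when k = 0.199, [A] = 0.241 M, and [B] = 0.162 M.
0.007769 M/s

rate = k·[A]^1·[B]^1 = 0.199·(0.241)^1·(0.162)^1 = 0.199·0.241·0.162 = 0.007769 M/s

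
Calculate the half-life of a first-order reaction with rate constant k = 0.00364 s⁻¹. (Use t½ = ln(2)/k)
190.43 s

t½ = ln(2)/k = 0.6931/0.00364 = 190.43 s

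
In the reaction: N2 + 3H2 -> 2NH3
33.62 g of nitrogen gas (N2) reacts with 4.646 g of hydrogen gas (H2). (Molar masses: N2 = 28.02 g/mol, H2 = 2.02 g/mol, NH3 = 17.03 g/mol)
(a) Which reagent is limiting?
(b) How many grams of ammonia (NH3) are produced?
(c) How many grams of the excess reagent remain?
(a) H2, (b) 26.11 g, (c) 12.14 g

Moles of N2 = 33.62 g ÷ 28.02 g/mol = 1.19986 mol
Moles of H2 = 4.646 g ÷ 2.02 g/mol = 2.3 mol
Moles ÷ coefficient: N2: 1.19986/1 = 1.2, H2: 2.3/3 = 0.7667
(a) H2 has the smaller value, so H2 is the limiting reagent.
(b) Moles of NH3 = 2.3 mol H2 × (2/3) = 1.53333 mol; mass = 1.53333 mol × 17.03 g/mol = 26.11 g
(c) N2 consumed = 2.3 × (1/3) = 0.766667 mol; remaining = 1.19986 − 0.766667 = 0.433191 mol; mass = 0.433191 mol × 28.02 g/mol = 12.14 g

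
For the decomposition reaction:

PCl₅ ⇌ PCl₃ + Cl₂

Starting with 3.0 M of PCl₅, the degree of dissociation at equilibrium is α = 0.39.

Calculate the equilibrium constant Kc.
K_c = 0.7480

x = α·[A]₀ = 0.39 × 3.0 = 1.17 M dissociated.
At eq: [PCl₅] = 3.0 − 1.17 = 1.83 M; [PCl₃] = [Cl₂] = x = 1.17 M.
Kc = [PCl₃][Cl₂]/[PCl₅] = (1.17)²/1.83 = 0.748.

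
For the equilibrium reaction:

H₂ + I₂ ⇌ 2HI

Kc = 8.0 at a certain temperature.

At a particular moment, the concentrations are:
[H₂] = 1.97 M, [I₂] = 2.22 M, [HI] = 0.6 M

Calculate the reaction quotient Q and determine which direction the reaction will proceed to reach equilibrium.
Q = 0.082, Q < K, reaction proceeds forward (toward products)

Q = ([HI]^2) / ([H₂] × [I₂])
  = ((0.6)^2) / ((1.97)·(2.22)) = 0.36/4.3734 = 0.08232
Since Q = 0.08232 < Kc = 8.0, the reaction proceeds forward (toward products) to reach equilibrium.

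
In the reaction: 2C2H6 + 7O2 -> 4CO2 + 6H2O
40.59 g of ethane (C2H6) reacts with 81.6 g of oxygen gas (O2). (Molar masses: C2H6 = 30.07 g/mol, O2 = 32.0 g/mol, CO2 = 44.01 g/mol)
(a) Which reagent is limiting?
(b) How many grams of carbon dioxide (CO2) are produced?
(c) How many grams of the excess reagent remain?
(a) O2, (b) 64.13 g, (c) 18.68 g

Moles of C2H6 = 40.59 g ÷ 30.07 g/mol = 1.34985 mol
Moles of O2 = 81.6 g ÷ 32.0 g/mol = 2.55 mol
Moles ÷ coefficient: C2H6: 1.34985/2 = 0.6749, O2: 2.55/7 = 0.3643
(a) O2 has the smaller value, so O2 is the limiting reagent.
(b) Moles of CO2 = 2.55 mol O2 × (4/7) = 1.45714 mol; mass = 1.45714 mol × 44.01 g/mol = 64.13 g
(c) C2H6 consumed = 2.55 × (2/7) = 0.728571 mol; remaining = 1.34985 − 0.728571 = 0.621279 mol; mass = 0.621279 mol × 30.07 g/mol = 18.68 g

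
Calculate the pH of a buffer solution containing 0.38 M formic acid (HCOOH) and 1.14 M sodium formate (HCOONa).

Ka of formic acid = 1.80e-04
pH = 4.22

pKa = -log(1.80e-04) = 3.74. pH = pKa + log([A⁻]/[HA]) = 3.74 + log(1.14/0.38)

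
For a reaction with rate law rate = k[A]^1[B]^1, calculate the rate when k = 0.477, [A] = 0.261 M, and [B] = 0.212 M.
0.02639 M/s

rate = k·[A]^1·[B]^1 = 0.477·(0.261)^1·(0.212)^1 = 0.477·0.261·0.212 = 0.02639 M/s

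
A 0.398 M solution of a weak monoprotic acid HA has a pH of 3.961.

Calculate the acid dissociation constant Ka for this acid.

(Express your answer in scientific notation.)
K_a = 3.01e-08

[H⁺] = 10^(−pH) = 10^(−3.961) = 1.094e-04 M. For HA ⇌ H⁺ + A⁻, Ka = x²/(C − x) = (1.094e-04)²/(0.398 − 1.094e-04) = 3.01e-08.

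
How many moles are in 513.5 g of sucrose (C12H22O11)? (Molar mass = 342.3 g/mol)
Moles = 513.5 g ÷ 342.3 g/mol = 1.5 mol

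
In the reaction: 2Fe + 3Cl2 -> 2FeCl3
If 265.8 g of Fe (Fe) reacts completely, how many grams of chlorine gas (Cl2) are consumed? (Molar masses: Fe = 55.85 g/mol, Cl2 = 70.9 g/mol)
Moles of Fe = 265.8 g ÷ 55.85 g/mol = 4.75918 mol
Mole ratio: 3 mol Cl2 / 2 mol Fe
Moles of Cl2 = 4.75918 × (3/2) = 7.13876 mol
Mass of Cl2 = 7.13876 mol × 70.9 g/mol = 506.1 g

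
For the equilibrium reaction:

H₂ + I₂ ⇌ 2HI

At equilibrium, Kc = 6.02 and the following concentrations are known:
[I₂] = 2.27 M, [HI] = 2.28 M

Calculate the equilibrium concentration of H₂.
[H₂] = 0.3804 M

Kc = ([HI]^2) / ([H₂] × [I₂]) = 6.02
[H₂]^1 = (product terms)/(Kc · other reactant terms) = 5.1984 / (6.02 · 2.27) = 0.38041
[H₂] = 0.3804 M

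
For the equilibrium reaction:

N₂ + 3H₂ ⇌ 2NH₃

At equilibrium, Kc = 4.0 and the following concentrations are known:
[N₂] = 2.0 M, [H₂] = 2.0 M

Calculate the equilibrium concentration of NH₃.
[NH₃] = 8.0000 M

Kc = ([NH₃]^2) / ([N₂] × [H₂]^3) = 4.0
[NH₃]^2 = Kc · (reactant terms)/(other product terms) = 4.0 · 16 / 1 = 64
[NH₃] = (64)^(1/2) = 8.0000 M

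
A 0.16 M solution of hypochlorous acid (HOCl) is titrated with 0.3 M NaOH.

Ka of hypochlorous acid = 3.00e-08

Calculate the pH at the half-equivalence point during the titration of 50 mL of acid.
pH = pKa = 7.52

At the half-equivalence point, [HA] = [A⁻], so by Henderson–Hasselbalch pH = pKa + log(1) = pKa.
pKa = −log(3.00e-08) = 7.52.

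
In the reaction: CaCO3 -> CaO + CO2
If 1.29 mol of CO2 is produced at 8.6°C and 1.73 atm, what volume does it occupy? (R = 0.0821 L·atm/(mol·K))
T = 8.6°C + 273.15 = 281.75 K
V = nRT/P = (1.29 × 0.0821 × 281.75) / 1.73
V = 17.25 L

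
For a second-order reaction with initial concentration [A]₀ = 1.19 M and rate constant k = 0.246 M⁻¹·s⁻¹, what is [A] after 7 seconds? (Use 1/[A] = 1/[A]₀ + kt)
0.3903 M

1/[A] = 1/[A]₀ + k·t = 1/1.19 + (0.246)·(7) = 0.8403 + 1.7220 = 2.5623
[A] = 1/2.5623 = 0.3903 M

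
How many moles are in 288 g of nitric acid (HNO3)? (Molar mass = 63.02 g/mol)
Moles = 288 g ÷ 63.02 g/mol = 4.57 mol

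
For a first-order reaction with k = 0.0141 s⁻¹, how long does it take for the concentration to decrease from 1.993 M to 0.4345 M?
108.03 s

From ln[A] = ln[A]₀ - k·t: t = ln([A]₀/[A])/k = ln(1.993/0.4345)/0.0141 = ln(4.5869)/0.0141 = 1.5232/0.0141 = 108.03 s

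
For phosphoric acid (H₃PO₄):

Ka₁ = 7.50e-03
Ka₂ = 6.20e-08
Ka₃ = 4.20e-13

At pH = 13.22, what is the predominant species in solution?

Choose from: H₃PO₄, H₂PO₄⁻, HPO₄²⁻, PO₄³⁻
PO₄³⁻

pKa1 = 2.12, pKa2 = 7.21, pKa3 = 12.38. Each pKa is the crossover between adjacent species; pH = 13.22 lies in the region where PO₄³⁻ predominates.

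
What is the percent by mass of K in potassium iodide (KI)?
Mass of K in formula = 39.1 × 1 = 39.1 g/mol
Molar mass = 166.0 g/mol
% K = (39.1/166.0) × 100% = 23.55%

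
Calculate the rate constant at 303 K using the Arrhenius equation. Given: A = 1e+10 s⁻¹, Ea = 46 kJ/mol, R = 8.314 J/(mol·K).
1.17e+02 s⁻¹

k = A·exp(-Ea/(R·T)) = 1e+10·exp(-46000/(8.314·303)) = 1e+10·exp(-18.2602) = 1e+10·1.1741e-08 = 1.17e+02 s⁻¹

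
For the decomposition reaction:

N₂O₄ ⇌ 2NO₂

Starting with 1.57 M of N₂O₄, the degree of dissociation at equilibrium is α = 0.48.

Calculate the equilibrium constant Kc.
K_c = 2.7825

x = α·[A]₀ = 0.48 × 1.57 = 0.7536 M dissociated.
At eq: [N₂O₄] = 1.57 − 0.7536 = 0.8164 M; [NO₂] = 2x = 1.507 M.
Kc = [NO₂]²/[N₂O₄] = (1.507)²/0.8164 = 2.783.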